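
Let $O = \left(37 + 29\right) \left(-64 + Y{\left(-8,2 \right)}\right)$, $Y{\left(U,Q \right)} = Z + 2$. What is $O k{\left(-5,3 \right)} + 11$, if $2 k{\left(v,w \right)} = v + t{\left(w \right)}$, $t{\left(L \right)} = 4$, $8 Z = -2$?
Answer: $\frac{8261}{4} \approx 2065.3$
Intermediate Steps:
$Z = - \frac{1}{4}$ ($Z = \frac{1}{8} \left(-2\right) = - \frac{1}{4} \approx -0.25$)
$Y{\left(U,Q \right)} = \frac{7}{4}$ ($Y{\left(U,Q \right)} = - \frac{1}{4} + 2 = \frac{7}{4}$)
$k{\left(v,w \right)} = 2 + \frac{v}{2}$ ($k{\left(v,w \right)} = \frac{v + 4}{2} = \frac{4 + v}{2} = 2 + \frac{v}{2}$)
$O = - \frac{8217}{2}$ ($O = \left(37 + 29\right) \left(-64 + \frac{7}{4}\right) = 66 \left(- \frac{249}{4}\right) = - \frac{8217}{2} \approx -4108.5$)
$O k{\left(-5,3 \right)} + 11 = - \frac{8217 \left(2 + \frac{1}{2} \left(-5\right)\right)}{2} + 11 = - \frac{8217 \left(2 - \frac{5}{2}\right)}{2} + 11 = \left(- \frac{8217}{2}\right) \left(- \frac{1}{2}\right) + 11 = \frac{8217}{4} + 11 = \frac{8261}{4}$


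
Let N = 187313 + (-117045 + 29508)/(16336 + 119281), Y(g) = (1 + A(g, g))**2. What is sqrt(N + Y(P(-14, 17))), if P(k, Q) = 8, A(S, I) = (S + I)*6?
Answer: sqrt(3618093386376129)/135617 ≈ 443.53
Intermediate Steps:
A(S, I) = 6*I + 6*S (A(S, I) = (I + S)*6 = 6*I + 6*S)
Y(g) = (1 + 12*g)**2 (Y(g) = (1 + (6*g + 6*g))**2 = (1 + 12*g)**2)
N = 25402739584/135617 (N = 187313 - 87537/135617 = 25402739584/135617 ≈ 1.8731e+5)
sqrt(N + Y(P(-14, 17))) = sqrt(25402739584/135617 + (1 + 12*8)**2) = sqrt(25402739584/135617 + (1 + 96)**2) = sqrt(25402739584/135617 + 97**2) = sqrt(25402739584/135617 + 9409) = sqrt(26678759937/135617) = sqrt(3618093386376129)/135617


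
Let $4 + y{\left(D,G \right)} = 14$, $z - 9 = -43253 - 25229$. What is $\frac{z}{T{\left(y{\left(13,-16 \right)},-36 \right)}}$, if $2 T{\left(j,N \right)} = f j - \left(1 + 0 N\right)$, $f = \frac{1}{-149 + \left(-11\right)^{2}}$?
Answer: $\frac{1917244}{19} \approx 1.0091 \cdot 10^{5}$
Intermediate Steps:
$f = - \frac{1}{28}$ ($f = \frac{1}{-149 + 121} = \frac{1}{-28} = - \frac{1}{28} \approx -0.035714$)
$z = -68473$ ($z = 9 - 68482 = -68473$)
$y{\left(D,G \right)} = 10$ ($y{\left(D,G \right)} = -4 + 14 = 10$)
$T{\left(j,N \right)} = - \frac{1}{2} - \frac{j}{56}$ ($T{\left(j,N \right)} = \frac{- \frac{j}{28} - \left(1 + 0 N\right)}{2} = \frac{- \frac{j}{28} + \left(0 - 1\right)}{2} = \frac{- \frac{j}{28} - 1}{2} = \frac{-1 - \frac{j}{28}}{2} = - \frac{1}{2} - \frac{j}{56}$)
$\frac{z}{T{\left(y{\left(13,-16 \right)},-36 \right)}} = - \frac{68473}{- \frac{1}{2} - \frac{5}{28}} = - \frac{68473}{- \frac{19}{28}} = \left(-68473\right) \left(- \frac{28}{19}\right) = \frac{1917244}{19}$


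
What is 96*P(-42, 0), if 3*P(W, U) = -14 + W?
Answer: -1792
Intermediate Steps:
P(W, U) = -14/3 + W/3 (P(W, U) = (-14 + W)/3 = -14/3 + W/3)
96*P(-42, 0) = 96*(-14/3 + (⅓)*(-42)) = 96*(-14/3 - 14) = 96*(-56/3) = -1792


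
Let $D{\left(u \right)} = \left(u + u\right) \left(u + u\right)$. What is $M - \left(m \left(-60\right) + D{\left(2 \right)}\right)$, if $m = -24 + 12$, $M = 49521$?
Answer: $48785$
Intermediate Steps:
$D{\left(u \right)} = 4 u^{2}$ ($D{\left(u \right)} = 2 u 2 u = 4 u^{2}$)
$m = -12$
$M - \left(m \left(-60\right) + D{\left(2 \right)}\right) = 49521 - \left(\left(-12\right) \left(-60\right) + 4 \cdot 2^{2}\right) = 49521 - \left(720 + 4 \cdot 4\right) = 49521 - \left(720 + 16\right) = 49521 - 736 = 48785$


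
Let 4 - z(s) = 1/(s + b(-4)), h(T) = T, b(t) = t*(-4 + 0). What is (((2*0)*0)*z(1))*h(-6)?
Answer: 0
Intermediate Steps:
b(t) = -4*t (b(t) = t*(-4) = -4*t)
z(s) = 4 - 1/(16 + s) (z(s) = 4 - 1/(s - 4*(-4)) = 4 - 1/(s + 16) = 4 - 1/(16 + s))
(((2*0)*0)*z(1))*h(-6) = (((2*0)*0)*((63 + 4*1)/(16 + 1)))*(-6) = ((0*0)*((63 + 4)/17))*(-6) = (0*((1/17)*67))*(-6) = (0*(67/17))*(-6) = 0*(-6) = 0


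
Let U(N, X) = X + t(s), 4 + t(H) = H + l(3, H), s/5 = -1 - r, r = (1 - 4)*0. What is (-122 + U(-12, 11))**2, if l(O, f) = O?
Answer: 13689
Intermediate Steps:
r = 0 (r = -3*0 = 0)
s = -5 (s = 5*(-1 - 1*0) = 5*(-1 + 0) = 5*(-1) = -5)
t(H) = -1 + H (t(H) = -4 + (H + 3) = -4 + (3 + H) = -1 + H)
U(N, X) = -6 + X (U(N, X) = X + (-1 - 5) = X - 6 = -6 + X)
(-122 + U(-12, 11))**2 = (-122 + (-6 + 11))**2 = (-122 + 5)**2 = (-117)**2 = 13689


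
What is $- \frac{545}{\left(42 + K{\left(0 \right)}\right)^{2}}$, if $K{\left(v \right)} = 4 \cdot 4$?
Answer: $- \frac{545}{3364} \approx -0.16201$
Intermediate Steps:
$K{\left(v \right)} = 16$
$- \frac{545}{\left(42 + K{\left(0 \right)}\right)^{2}} = - \frac{545}{\left(42 + 16\right)^{2}} = - \frac{545}{58^{2}} = - \frac{545}{3364}$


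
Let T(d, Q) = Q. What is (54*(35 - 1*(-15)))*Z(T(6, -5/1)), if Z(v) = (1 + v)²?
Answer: 43200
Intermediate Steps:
(54*(35 - 1*(-15)))*Z(T(6, -5/1)) = (54*(35 - 1*(-15)))*(1 - 5/1)² = (54*(35 + 15))*(1 - 5*1)² = (54*50)*(1 - 5)² = 2700*(-4)² = 2700*16 = 43200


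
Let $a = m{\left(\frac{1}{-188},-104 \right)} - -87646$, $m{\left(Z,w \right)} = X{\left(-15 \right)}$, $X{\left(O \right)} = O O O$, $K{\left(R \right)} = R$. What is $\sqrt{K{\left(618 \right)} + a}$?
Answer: $\sqrt{84889} \approx 291.36$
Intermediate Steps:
$X{\left(O \right)} = O^{3}$ ($X{\left(O \right)} = O^{2} O = O^{3}$)
$m{\left(Z,w \right)} = -3375$ ($m{\left(Z,w \right)} = \left(-15\right)^{3} = -3375$)
$a = 84271$ ($a = -3375 - -87646 = -3375 + 87646 = 84271$)
$\sqrt{K{\left(618 \right)} + a} = \sqrt{618 + 84271} = \sqrt{84889}$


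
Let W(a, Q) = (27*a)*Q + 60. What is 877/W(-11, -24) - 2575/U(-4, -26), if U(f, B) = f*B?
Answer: -4604473/186888 ≈ -24.638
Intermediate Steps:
W(a, Q) = 60 + 27*Q*a (W(a, Q) = 27*Q*a + 60 = 60 + 27*Q*a)
U(f, B) = B*f
877/W(-11, -24) - 2575/U(-4, -26) = 877/(60 + 27*(-24)*(-11)) - 2575/((-26*(-4))) = 877/(60 + 7128) - 2575/104 = 877/7188 - 2575*1/104 = 877*(1/7188) - 2575/104 = 877/7188 - 2575/104 = -4604473/186888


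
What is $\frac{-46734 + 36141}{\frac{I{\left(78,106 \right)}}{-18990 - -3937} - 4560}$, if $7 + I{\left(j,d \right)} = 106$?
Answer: $\frac{53152143}{22880593} \approx 2.323$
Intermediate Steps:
$I{\left(j,d \right)} = 99$ ($I{\left(j,d \right)} = -7 + 106 = 99$)
$\frac{-46734 + 36141}{\frac{I{\left(78,106 \right)}}{-18990 - -3937} - 4560} = \frac{-46734 + 36141}{\frac{99}{-18990 - -3937} - 4560} = - \frac{10593}{\frac{99}{-18990 + 3937} - 4560} = - \frac{10593}{\frac{99}{-15053} - 4560} = - \frac{10593}{99 \left(- \frac{1}{15053}\right) - 4560} = - \frac{10593}{- \frac{99}{15053} - 4560} = - \frac{10593}{- \frac{68641779}{15053}} = \left(-10593\right) \left(- \frac{15053}{68641779}\right) = \frac{53152143}{22880593}$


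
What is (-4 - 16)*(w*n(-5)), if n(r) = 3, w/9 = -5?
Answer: 2700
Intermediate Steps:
w = -45 (w = 9*(-5) = -45)
(-4 - 16)*(w*n(-5)) = (-4 - 16)*(-45*3) = -20*(-135) = 2700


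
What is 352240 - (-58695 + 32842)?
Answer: 378093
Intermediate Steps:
352240 - (-58695 + 32842) = 352240 - 1*(-25853) = 352240 + 25853 = 378093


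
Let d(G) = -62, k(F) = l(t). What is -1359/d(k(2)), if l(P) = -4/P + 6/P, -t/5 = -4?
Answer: 1359/62 ≈ 21.919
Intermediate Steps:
t = 20 (t = -5*(-4) = 20)
l(P) = 2/P
k(F) = ⅒ (k(F) = 2/20 = 2*(1/20) = ⅒)
-1359/d(k(2)) = -1359/(-62) = -1359*(-1/62) = 1359/62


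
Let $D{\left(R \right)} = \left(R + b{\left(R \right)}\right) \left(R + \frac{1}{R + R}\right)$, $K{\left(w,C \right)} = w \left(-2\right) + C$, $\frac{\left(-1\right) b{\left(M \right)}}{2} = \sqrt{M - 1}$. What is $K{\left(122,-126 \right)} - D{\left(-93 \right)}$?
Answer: $- \frac{18039}{2} - \frac{17299 i \sqrt{94}}{93} \approx -9019.5 - 1803.4 i$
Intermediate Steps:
$b{\left(M \right)} = - 2 \sqrt{-1 + M}$ ($b{\left(M \right)} = - 2 \sqrt{M - 1} = - 2 \sqrt{-1 + M}$)
$K{\left(w,C \right)} = C - 2 w$ ($K{\left(w,C \right)} = - 2 w + C = C - 2 w$)
$D{\left(R \right)} = \left(R + \frac{1}{2 R}\right) \left(R - 2 \sqrt{-1 + R}\right)$ ($D{\left(R \right)} = \left(R - 2 \sqrt{-1 + R}\right) \left(R + \frac{1}{R + R}\right) = \left(R - 2 \sqrt{-1 + R}\right) \left(R + \frac{1}{2 R}\right) = \left(R + \frac{1}{2 R}\right) \left(R - 2 \sqrt{-1 + R}\right)$)
$K{\left(122,-126 \right)} - D{\left(-93 \right)} = \left(-126 - 244\right) - \left(\frac{1}{2} + \left(-93\right)^{2} - \frac{\sqrt{-1 - 93}}{-93} - - 186 \sqrt{-1 - 93}\right) = \left(-126 - 244\right) - \left(\frac{1}{2} + 8649 - - \frac{\sqrt{-94}}{93} - - 186 \sqrt{-94}\right) = -370 - \left(\frac{1}{2} + 8649 - - \frac{i \sqrt{94}}{93} - - 186 i \sqrt{94}\right) = -370 - \left(\frac{1}{2} + 8649 + \frac{i \sqrt{94}}{93} + 186 i \sqrt{94}\right) = -370 - \left(\frac{17299}{2} + \frac{17299 i \sqrt{94}}{93}\right) = - \frac{18039}{2} - \frac{17299 i \sqrt{94}}{93}$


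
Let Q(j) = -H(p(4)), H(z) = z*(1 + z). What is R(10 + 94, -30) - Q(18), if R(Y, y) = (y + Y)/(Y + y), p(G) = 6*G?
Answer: 601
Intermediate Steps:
R(Y, y) = 1 (R(Y, y) = (Y + y)/(Y + y) = 1)
Q(j) = -600 (Q(j) = -6*4*(1 + 6*4) = -24*(1 + 24) = -24*25 = -1*600 = -600)
R(10 + 94, -30) - Q(18) = 1 - 1*(-600) = 1 + 600 = 601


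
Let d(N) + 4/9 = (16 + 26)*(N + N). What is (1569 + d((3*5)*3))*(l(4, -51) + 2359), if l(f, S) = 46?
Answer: 115769485/9 ≈ 1.2863e+7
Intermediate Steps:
d(N) = -4/9 + 84*N (d(N) = -4/9 + (16 + 26)*(N + N) = -4/9 + 42*(2*N) = -4/9 + 84*N)
(1569 + d((3*5)*3))*(l(4, -51) + 2359) = (1569 + (-4/9 + 84*((3*5)*3)))*(46 + 2359) = (1569 + (-4/9 + 84*(15*3)))*2405 = (1569 + (-4/9 + 84*45))*2405 = (1569 + (-4/9 + 3780))*2405 = (1569 + 34016/9)*2405 = (48137/9)*2405 = 115769485/9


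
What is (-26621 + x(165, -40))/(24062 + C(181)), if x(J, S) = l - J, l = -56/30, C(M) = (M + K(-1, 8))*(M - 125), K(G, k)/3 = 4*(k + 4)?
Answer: -200909/316965 ≈ -0.63385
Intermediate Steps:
K(G, k) = 48 + 12*k (K(G, k) = 3*(4*(k + 4)) = 3*(4*(4 + k)) = 3*(16 + 4*k) = 48 + 12*k)
C(M) = (-125 + M)*(144 + M) (C(M) = (M + (48 + 12*8))*(M - 125) = (M + (48 + 96))*(-125 + M) = (M + 144)*(-125 + M) = (144 + M)*(-125 + M) = (-125 + M)*(144 + M))
l = -28/15 (l = -56*1/30 = -28/15 ≈ -1.8667)
x(J, S) = -28/15 - J
(-26621 + x(165, -40))/(24062 + C(181)) = (-26621 + (-28/15 - 1*165))/(24062 + (-18000 + 181² + 19*181)) = (-26621 + (-28/15 - 165))/(24062 + (-18000 + 32761 + 3439)) = (-26621 - 2503/15)/(24062 + 18200) = -401818/15/42262 = -401818/15*1/42262 = -200909/316965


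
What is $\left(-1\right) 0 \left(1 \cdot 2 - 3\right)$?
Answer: $0$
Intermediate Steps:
$\left(-1\right) 0 \left(1 \cdot 2 - 3\right) = 0 \left(2 - 3\right) = 0 \left(-1\right) = 0$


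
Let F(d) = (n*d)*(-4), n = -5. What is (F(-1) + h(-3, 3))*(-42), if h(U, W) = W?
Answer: 714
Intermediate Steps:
F(d) = 20*d (F(d) = -5*d*(-4) = 20*d)
(F(-1) + h(-3, 3))*(-42) = (20*(-1) + 3)*(-42) = (-20 + 3)*(-42) = -17*(-42) = 714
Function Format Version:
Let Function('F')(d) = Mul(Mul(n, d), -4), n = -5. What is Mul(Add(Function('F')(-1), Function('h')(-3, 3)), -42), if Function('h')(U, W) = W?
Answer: 714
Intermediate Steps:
Function('F')(d) = Mul(20, d) (Function('F')(d) = Mul(Mul(-5, d), -4) = Mul(20, d))
Mul(Add(Function('F')(-1), Function('h')(-3, 3)), -42) = Mul(Add(Mul(20, -1), 3), -42) = Mul(Add(-20, 3), -42) = Mul(-17, -42) = 714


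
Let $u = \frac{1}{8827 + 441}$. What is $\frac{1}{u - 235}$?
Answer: $- \frac{9268}{2177979} \approx -0.0042553$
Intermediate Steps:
$u = \frac{1}{9268} \approx 0.0001079$
$\frac{1}{u - 235} = \frac{1}{\frac{1}{9268} - 235} = \frac{1}{- \frac{2177979}{9268}} = - \frac{9268}{2177979}$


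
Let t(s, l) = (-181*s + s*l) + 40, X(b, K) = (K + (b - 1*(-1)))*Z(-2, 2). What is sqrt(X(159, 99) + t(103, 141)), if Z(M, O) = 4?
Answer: 2*I*sqrt(761) ≈ 55.172*I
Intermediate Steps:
X(b, K) = 4 + 4*K + 4*b (X(b, K) = (K + (b - 1*(-1)))*4 = (K + (b + 1))*4 = (K + (1 + b))*4 = (1 + K + b)*4 = 4 + 4*K + 4*b)
t(s, l) = 40 - 181*s + l*s (t(s, l) = (-181*s + l*s) + 40 = 40 - 181*s + l*s)
sqrt(X(159, 99) + t(103, 141)) = sqrt((4 + 4*99 + 4*159) + (40 - 181*103 + 141*103)) = sqrt((4 + 396 + 636) + (40 - 18643 + 14523)) = sqrt(1036 - 4080) = sqrt(-3044) = 2*I*sqrt(761)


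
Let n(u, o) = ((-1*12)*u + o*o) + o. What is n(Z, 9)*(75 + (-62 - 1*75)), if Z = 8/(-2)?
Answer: -8556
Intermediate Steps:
Z = -4 (Z = 8*(-½) = -4)
n(u, o) = o + o² - 12*u (n(u, o) = (-12*u + o²) + o = (o² - 12*u) + o = o + o² - 12*u)
n(Z, 9)*(75 + (-62 - 1*75)) = (9 + 9² - 12*(-4))*(75 + (-62 - 1*75)) = (9 + 81 + 48)*(75 + (-62 - 75)) = 138*(75 - 137) = 138*(-62) = -8556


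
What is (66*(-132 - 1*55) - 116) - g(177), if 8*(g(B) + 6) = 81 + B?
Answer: -49937/4 ≈ -12484.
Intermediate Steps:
g(B) = 33/8 + B/8 (g(B) = -6 + (81 + B)/8 = -6 + (81/8 + B/8) = 33/8 + B/8)
(66*(-132 - 1*55) - 116) - g(177) = (66*(-132 - 1*55) - 116) - (33/8 + (1/8)*177) = (66*(-132 - 55) - 116) - (33/8 + 177/8) = (66*(-187) - 116) - 1*105/4 = (-12342 - 116) - 105/4 = -12458 - 105/4 = -49937/4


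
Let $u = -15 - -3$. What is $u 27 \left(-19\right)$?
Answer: $6156$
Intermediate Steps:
$u = -12$ ($u = -15 + 3 = -12$)
$u 27 \left(-19\right) = \left(-12\right) 27 \left(-19\right) = \left(-324\right) \left(-19\right) = 6156$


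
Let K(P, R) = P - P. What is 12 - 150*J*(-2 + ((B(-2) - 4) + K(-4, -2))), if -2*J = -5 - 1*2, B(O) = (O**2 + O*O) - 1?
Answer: -513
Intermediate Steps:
K(P, R) = 0
B(O) = -1 + 2*O**2 (B(O) = (O**2 + O**2) - 1 = 2*O**2 - 1 = -1 + 2*O**2)
J = 7/2 (J = -(-5 - 1*2)/2 = -(-5 - 2)/2 = -1/2*(-7) = 7/2 ≈ 3.5000)
12 - 150*J*(-2 + ((B(-2) - 4) + K(-4, -2))) = 12 - 525*(-2 + (((-1 + 2*(-2)**2) - 4) + 0)) = 12 - 525*(-2 + (((-1 + 2*4) - 4) + 0)) = 12 - 525*(-2 + (((-1 + 8) - 4) + 0)) = 12 - 525*(-2 + ((7 - 4) + 0)) = 12 - 525*(-2 + (3 + 0)) = 12 - 525*(-2 + 3) = 12 - 525 = -513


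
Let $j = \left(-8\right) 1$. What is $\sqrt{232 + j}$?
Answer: $4 \sqrt{14} \approx 14.967$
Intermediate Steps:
$j = -8$
$\sqrt{232 + j} = \sqrt{232 - 8} = \sqrt{224} = 4 \sqrt{14}$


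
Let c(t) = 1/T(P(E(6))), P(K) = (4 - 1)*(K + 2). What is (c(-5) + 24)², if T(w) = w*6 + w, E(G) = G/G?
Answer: 2289169/3969 ≈ 576.76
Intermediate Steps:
E(G) = 1
P(K) = 6 + 3*K (P(K) = 3*(2 + K) = 6 + 3*K)
T(w) = 7*w (T(w) = 6*w + w = 7*w)
c(t) = 1/63 (c(t) = 1/(7*(6 + 3*1)) = 1/(7*(6 + 3)) = 1/(7*9) = 1/63)
(c(-5) + 24)² = (1/63 + 24)² = (1513/63)² = 2289169/3969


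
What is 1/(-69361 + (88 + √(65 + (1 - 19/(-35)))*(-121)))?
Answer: -2424555/167922099626 + 121*√81515/167922099626 ≈ -1.4233e-5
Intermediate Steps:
1/(-69361 + (88 + √(65 + (1 - 19/(-35)))*(-121))) = 1/(-69361 + (88 + √(65 + (1 - 19*(-1/35)))*(-121))) = 1/(-69361 + (88 + √(65 + (1 + 19/35))*(-121))) = 1/(-69361 + (88 + √(65 + 54/35)*(-121))) = 1/(-69361 + (88 + √(2329/35)*(-121))) = 1/(-69361 + (88 + (√81515/35)*(-121))) = 1/(-69361 + (88 - 121*√81515/35)) = 1/(-69273 - 121*√81515/35)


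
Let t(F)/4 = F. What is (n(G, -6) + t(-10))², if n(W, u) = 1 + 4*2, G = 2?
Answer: 961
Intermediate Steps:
t(F) = 4*F
n(W, u) = 9 (n(W, u) = 1 + 8 = 9)
(n(G, -6) + t(-10))² = (9 + 4*(-10))² = (9 - 40)² = (-31)² = 961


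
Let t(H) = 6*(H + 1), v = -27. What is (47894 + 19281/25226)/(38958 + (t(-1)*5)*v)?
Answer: 1208193325/982754508 ≈ 1.2294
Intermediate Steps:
t(H) = 6 + 6*H (t(H) = 6*(1 + H) = 6 + 6*H)
(47894 + 19281/25226)/(38958 + (t(-1)*5)*v) = (47894 + 19281/25226)/(38958 + ((6 + 6*(-1))*5)*(-27)) = (47894 + 19281*(1/25226))/(38958 + ((6 - 6)*5)*(-27)) = (47894 + 19281/25226)/(38958 + (0*5)*(-27)) = 1208193325/(25226*(38958 + 0*(-27))) = 1208193325/(25226*(38958 + 0)) = (1208193325/25226)/38958 = (1208193325/25226)*(1/38958) = 1208193325/982754508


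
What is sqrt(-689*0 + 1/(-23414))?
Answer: I*sqrt(23414)/23414 ≈ 0.0065352*I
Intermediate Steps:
sqrt(-689*0 + 1/(-23414)) = sqrt(0 - 1/23414) = sqrt(-1/23414) = I*sqrt(23414)/23414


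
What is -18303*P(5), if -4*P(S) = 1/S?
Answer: 18303/20 ≈ 915.15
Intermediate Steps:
P(S) = -1/(4*S)
-18303*P(5) = -(-18303)/(4*5) = -18303*(-1/20) = 18303/20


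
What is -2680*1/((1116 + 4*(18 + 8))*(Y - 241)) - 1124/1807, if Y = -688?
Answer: -63453818/102400883 ≈ -0.61966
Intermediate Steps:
-2680*1/((1116 + 4*(18 + 8))*(Y - 241)) - 1124/1807 = -2680*1/((-688 - 241)*(1116 + 4*(18 + 8))) - 1124/1807 = -2680*(-1/(929*(1116 + 4*26))) - 1124*1/1807 = -2680*(-1/(929*(1116 + 104))) - 1124/1807 = -2680/(1220*(-929)) - 1124/1807 = -2680/(-1133380) - 1124/1807 = -2680*(-1/1133380) - 1124/1807 = 134/56669 - 1124/1807 = -63453818/102400883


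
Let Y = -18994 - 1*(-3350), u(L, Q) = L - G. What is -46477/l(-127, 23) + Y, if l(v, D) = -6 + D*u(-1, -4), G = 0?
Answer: -407199/29 ≈ -14041.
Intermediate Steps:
u(L, Q) = L (u(L, Q) = L - 1*0 = L + 0 = L)
Y = -15644 (Y = -18994 + 3350 = -15644)
l(v, D) = -6 - D (l(v, D) = -6 + D*(-1) = -6 - D)
-46477/l(-127, 23) + Y = -46477/(-6 - 1*23) - 15644 = -46477/(-6 - 23) - 15644 = -46477/(-29) - 15644 = -46477*(-1/29) - 15644 = 46477/29 - 15644 = -407199/29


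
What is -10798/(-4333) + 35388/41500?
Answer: 150363301/44954875 ≈ 3.3448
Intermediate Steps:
-10798/(-4333) + 35388/41500 = -10798*(-1/4333) + 35388*(1/41500) = 10798/4333 + 8847/10375 = 150363301/44954875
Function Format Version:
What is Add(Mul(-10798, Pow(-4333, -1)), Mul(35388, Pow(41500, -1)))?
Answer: Rational(150363301, 44954875) ≈ 3.3448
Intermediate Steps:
Add(Mul(-10798, Pow(-4333, -1)), Mul(35388, Pow(41500, -1))) = Add(Mul(-10798, Rational(-1, 4333)), Mul(35388, Rational(1, 41500))) = Add(Rational(10798, 4333), Rational(8847, 10375)) = Rational(150363301, 44954875)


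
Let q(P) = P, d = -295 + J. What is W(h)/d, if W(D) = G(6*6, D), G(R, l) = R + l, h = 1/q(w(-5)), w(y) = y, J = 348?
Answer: 179/265 ≈ 0.67547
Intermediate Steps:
d = 53 (d = -295 + 348 = 53)
h = -1/5 (h = 1/(-5) = -1/5 ≈ -0.20000)
W(D) = 36 + D (W(D) = 6*6 + D = 36 + D)
W(h)/d = (36 - 1/5)/53 = (179/5)*(1/53) = 179/265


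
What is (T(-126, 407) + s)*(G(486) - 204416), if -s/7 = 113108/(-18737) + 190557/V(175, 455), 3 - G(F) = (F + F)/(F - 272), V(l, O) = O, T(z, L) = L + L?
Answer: 55285984236480223/130315835 ≈ 4.2425e+8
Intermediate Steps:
T(z, L) = 2*L
G(F) = 3 - 2*F/(-272 + F) (G(F) = 3 - (F + F)/(F - 272) = 3 - 2*F/(-272 + F))
s = -3519002369/1217905 (s = -7*(113108/(-18737) + 190557/455) = -7*(113108*(-1/18737) + 190557*(1/455)) = -7*(-113108/18737 + 190557/455) = -7*3519002369/8525335 = -3519002369/1217905 ≈ -2889.4)
(T(-126, 407) + s)*(G(486) - 204416) = (2*407 - 3519002369/1217905)*((-816 + 486)/(-272 + 486) - 204416) = (814 - 3519002369/1217905)*(-330/214 - 204416) = -2527627699*((1/214)*(-330) - 204416)/1217905 = -2527627699*(-165/107 - 204416)/1217905 = -2527627699/1217905*(-21872677/107) = 55285984236480223/130315835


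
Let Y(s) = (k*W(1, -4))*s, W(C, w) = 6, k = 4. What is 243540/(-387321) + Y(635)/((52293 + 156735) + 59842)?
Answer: -180538872/315572719 ≈ -0.57210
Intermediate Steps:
Y(s) = 24*s (Y(s) = (4*6)*s = 24*s)
243540/(-387321) + Y(635)/((52293 + 156735) + 59842) = 243540/(-387321) + (24*635)/((52293 + 156735) + 59842) = 243540*(-1/387321) + 15240/(209028 + 59842) = -7380/11737 + 15240/268870 = -7380/11737 + 15240*(1/268870) = -7380/11737 + 1524/26887 = -180538872/315572719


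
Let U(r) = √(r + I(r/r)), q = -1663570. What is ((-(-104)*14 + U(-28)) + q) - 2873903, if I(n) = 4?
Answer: -4536017 + 2*I*√6 ≈ -4.536e+6 + 4.899*I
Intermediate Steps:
U(r) = √(4 + r) (U(r) = √(r + 4) = √(4 + r))
((-(-104)*14 + U(-28)) + q) - 2873903 = ((-(-104)*14 + √(4 - 28)) - 1663570) - 2873903 = ((-52*(-28) + √(-24)) - 1663570) - 2873903 = ((1456 + 2*I*√6) - 1663570) - 2873903 = (-1662114 + 2*I*√6) - 2873903 = -4536017 + 2*I*√6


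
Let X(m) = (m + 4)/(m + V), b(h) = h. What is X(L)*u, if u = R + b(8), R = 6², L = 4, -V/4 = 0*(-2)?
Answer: 88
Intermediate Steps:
V = 0 (V = -0*(-2) = -4*0 = 0)
R = 36
X(m) = (4 + m)/m (X(m) = (m + 4)/(m + 0) = (4 + m)/m)
u = 44 (u = 36 + 8 = 44)
X(L)*u = ((4 + 4)/4)*44 = ((¼)*8)*44 = 2*44 = 88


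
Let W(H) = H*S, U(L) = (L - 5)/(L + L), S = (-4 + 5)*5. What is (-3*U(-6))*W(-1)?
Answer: 55/4 ≈ 13.750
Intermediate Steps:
S = 5 (S = 1*5 = 5)
U(L) = (-5 + L)/(2*L) (U(L) = (-5 + L)/((2*L)) = (-5 + L)*(1/(2*L)) = (-5 + L)/(2*L))
W(H) = 5*H (W(H) = H*5 = 5*H)
(-3*U(-6))*W(-1) = (-3*(-5 - 6)/(2*(-6)))*(5*(-1)) = -3*(-1)*(-11)/(2*6)*(-5) = -3*11/12*(-5) = -11/4*(-5) = 55/4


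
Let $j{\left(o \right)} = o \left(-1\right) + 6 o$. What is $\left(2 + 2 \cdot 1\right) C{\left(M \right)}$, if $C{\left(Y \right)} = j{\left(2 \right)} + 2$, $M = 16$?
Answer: $48$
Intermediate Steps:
$j{\left(o \right)} = 5 o$ ($j{\left(o \right)} = - o + 6 o = 5 o$)
$C{\left(Y \right)} = 12$ ($C{\left(Y \right)} = 5 \cdot 2 + 2 = 10 + 2 = 12$)
$\left(2 + 2 \cdot 1\right) C{\left(M \right)} = \left(2 + 2 \cdot 1\right) 12 = \left(2 + 2\right) 12 = 4 \cdot 12 = 48$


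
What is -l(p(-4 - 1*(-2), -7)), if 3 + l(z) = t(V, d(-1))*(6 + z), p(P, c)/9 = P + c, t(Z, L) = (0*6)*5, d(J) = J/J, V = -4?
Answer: 3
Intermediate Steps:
d(J) = 1
t(Z, L) = 0 (t(Z, L) = 0*5 = 0)
p(P, c) = 9*P + 9*c (p(P, c) = 9*(P + c) = 9*P + 9*c)
l(z) = -3 (l(z) = -3 + 0*(6 + z) = -3 + 0 = -3)
-l(p(-4 - 1*(-2), -7)) = -1*(-3) = 3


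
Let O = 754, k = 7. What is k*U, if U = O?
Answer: 5278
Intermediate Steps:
U = 754
k*U = 7*754 = 5278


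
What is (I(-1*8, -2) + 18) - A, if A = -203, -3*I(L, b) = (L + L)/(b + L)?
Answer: 3307/15 ≈ 220.47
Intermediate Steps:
I(L, b) = -2*L/(3*(L + b)) (I(L, b) = -(L + L)/(3*(b + L)) = -2*L/(3*(L + b)))
(I(-1*8, -2) + 18) - A = (-2*(-1*8)/(3*(-1*8) + 3*(-2)) + 18) - 1*(-203) = (-2*(-8)/(3*(-8) - 6) + 18) + 203 = (-2*(-8)/(-24 - 6) + 18) + 203 = (-2*(-8)/(-30) + 18) + 203 = (-2*(-8)*(-1/30) + 18) + 203 = (-8/15 + 18) + 203 = 262/15 + 203 = 3307/15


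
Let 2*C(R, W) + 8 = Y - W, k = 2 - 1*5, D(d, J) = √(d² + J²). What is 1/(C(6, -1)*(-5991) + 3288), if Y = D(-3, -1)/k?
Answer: 97026/2313631079 - 3994*√10/2313631079 ≈ 3.6478e-5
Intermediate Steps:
D(d, J) = √(J² + d²)
k = -3 (k = 2 - 5 = -3)
Y = -√10/3 (Y = √((-1)² + (-3)²)/(-3) = √(1 + 9)*(-⅓) = √10*(-⅓) = -√10/3 ≈ -1.0541)
C(R, W) = -4 - W/2 - √10/6 (C(R, W) = -4 + (-√10/3 - W)/2 = -4 + (-W - √10/3)/2 = -4 + (-W/2 - √10/6) = -4 - W/2 - √10/6)
1/(C(6, -1)*(-5991) + 3288) = 1/((-4 - ½*(-1) - √10/6)*(-5991) + 3288) = 1/((-4 + ½ - √10/6)*(-5991) + 3288) = 1/((-7/2 - √10/6)*(-5991) + 3288) = 1/((41937/2 + 1997*√10/2) + 3288) = 1/(48513/2 + 1997*√10/2)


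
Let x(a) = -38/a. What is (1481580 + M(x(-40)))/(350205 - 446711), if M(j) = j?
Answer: -29631619/1930120 ≈ -15.352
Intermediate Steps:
(1481580 + M(x(-40)))/(350205 - 446711) = (1481580 - 38/(-40))/(350205 - 446711) = (1481580 - 38*(-1/40))/(-96506) = (1481580 + 19/20)*(-1/96506) = (29631619/20)*(-1/96506) = -29631619/1930120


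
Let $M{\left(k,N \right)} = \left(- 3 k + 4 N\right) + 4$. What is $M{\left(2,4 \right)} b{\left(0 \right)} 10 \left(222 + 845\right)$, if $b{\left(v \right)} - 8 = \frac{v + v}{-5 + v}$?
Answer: $1195040$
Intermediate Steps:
$b{\left(v \right)} = 8 + \frac{2 v}{-5 + v}$ ($b{\left(v \right)} = 8 + \frac{v + v}{-5 + v} = 8 + \frac{2 v}{-5 + v}$)
$M{\left(k,N \right)} = 4 - 3 k + 4 N$
$M{\left(2,4 \right)} b{\left(0 \right)} 10 \left(222 + 845\right) = \left(4 - 6 + 4 \cdot 4\right) \frac{10 \left(-4 + 0\right)}{-5 + 0} \cdot 10 \left(222 + 845\right) = \left(4 - 6 + 16\right) 10 \frac{1}{-5} \left(-4\right) 10 \cdot 1067 = 14 \cdot 10 \left(- \frac{1}{5}\right) \left(-4\right) 10 \cdot 1067 = 14 \cdot 8 \cdot 10 \cdot 1067 = 112 \cdot 10 \cdot 1067 = 1120 \cdot 1067 = 1195040$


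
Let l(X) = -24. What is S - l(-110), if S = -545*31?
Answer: -16871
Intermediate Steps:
S = -16895
S - l(-110) = -16895 - 1*(-24) = -16895 + 24 = -16871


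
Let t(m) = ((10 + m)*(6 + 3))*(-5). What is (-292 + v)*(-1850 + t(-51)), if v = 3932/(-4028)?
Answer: 1475135/1007 ≈ 1464.9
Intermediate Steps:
v = -983/1007 (v = 3932*(-1/4028) = -983/1007 ≈ -0.97617)
t(m) = -450 - 45*m (t(m) = ((10 + m)*9)*(-5) = (90 + 9*m)*(-5) = -450 - 45*m)
(-292 + v)*(-1850 + t(-51)) = (-292 - 983/1007)*(-1850 + (-450 - 45*(-51))) = -295027*(-1850 + (-450 + 2295))/1007 = -295027*(-1850 + 1845)/1007 = -295027/1007*(-5) = 1475135/1007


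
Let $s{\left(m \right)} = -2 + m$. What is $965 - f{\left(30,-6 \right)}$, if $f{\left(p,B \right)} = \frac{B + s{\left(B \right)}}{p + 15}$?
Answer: $\frac{43439}{45} \approx 965.31$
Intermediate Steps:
$f{\left(p,B \right)} = \frac{-2 + 2 B}{15 + p}$ ($f{\left(p,B \right)} = \frac{B + \left(-2 + B\right)}{p + 15} = \frac{-2 + 2 B}{15 + p}$)
$965 - f{\left(30,-6 \right)} = 965 - \frac{2 \left(-1 - 6\right)}{15 + 30} = 965 - 2 \cdot \frac{1}{45} \left(-7\right) = 965 - - \frac{14}{45} = 965 + \frac{14}{45} = \frac{43439}{45}$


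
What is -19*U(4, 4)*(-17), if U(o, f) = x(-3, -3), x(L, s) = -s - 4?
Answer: -323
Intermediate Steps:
x(L, s) = -4 - s
U(o, f) = -1 (U(o, f) = -4 - 1*(-3) = -4 + 3 = -1)
-19*U(4, 4)*(-17) = -19*(-1)*(-17) = 19*(-17) = -323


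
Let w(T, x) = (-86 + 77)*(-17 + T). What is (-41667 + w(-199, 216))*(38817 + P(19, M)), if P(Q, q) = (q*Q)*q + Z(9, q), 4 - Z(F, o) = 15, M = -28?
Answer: -2133204546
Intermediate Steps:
Z(F, o) = -11 (Z(F, o) = 4 - 1*15 = 4 - 15 = -11)
P(Q, q) = -11 + Q*q² (P(Q, q) = (q*Q)*q - 11 = (Q*q)*q - 11 = Q*q² - 11 = -11 + Q*q²)
w(T, x) = 153 - 9*T (w(T, x) = -9*(-17 + T) = 153 - 9*T)
(-41667 + w(-199, 216))*(38817 + P(19, M)) = (-41667 + (153 - 9*(-199)))*(38817 + (-11 + 19*(-28)²)) = (-41667 + (153 + 1791))*(38817 + (-11 + 19*784)) = (-41667 + 1944)*(38817 + (-11 + 14896)) = -39723*(38817 + 14885) = -39723*53702 = -2133204546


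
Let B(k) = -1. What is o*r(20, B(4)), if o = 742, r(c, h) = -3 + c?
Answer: 12614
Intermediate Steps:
o*r(20, B(4)) = 742*(-3 + 20) = 742*17 = 12614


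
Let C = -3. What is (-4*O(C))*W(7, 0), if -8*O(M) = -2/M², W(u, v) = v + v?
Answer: 0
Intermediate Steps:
W(u, v) = 2*v
O(M) = 1/(4*M²) (O(M) = -(-1)/(4*(M*M)) = -(-1)/(4*(M²)) = -(-1)/(4*M²) = 1/(4*M²))
(-4*O(C))*W(7, 0) = (-1/(-3)²)*(2*0) = -1/9*0 = -4*1/36*0 = -⅑*0 = 0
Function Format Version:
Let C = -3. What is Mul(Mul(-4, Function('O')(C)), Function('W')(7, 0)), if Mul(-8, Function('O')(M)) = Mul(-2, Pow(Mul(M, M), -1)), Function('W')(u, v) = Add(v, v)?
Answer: 0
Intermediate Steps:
Function('W')(u, v) = Mul(2, v)
Function('O')(M) = Mul(Rational(1, 4), Pow(M, -2)) (Function('O')(M) = Mul(Rational(-1, 8), Mul(-2, Pow(Mul(M, M), -1))) = Mul(Rational(-1, 8), Mul(-2, Pow(Pow(M, 2), -1))) = Mul(Rational(-1, 8), Mul(-2, Pow(M, -2))) = Mul(Rational(1, 4), Pow(M, -2)))
Mul(Mul(-4, Function('O')(C)), Function('W')(7, 0)) = Mul(Mul(-4, Mul(Rational(1, 4), Pow(-3, -2))), Mul(2, 0)) = Mul(Mul(-4, Mul(Rational(1, 4), Rational(1, 9))), 0) = Mul(Mul(-4, Rational(1, 36)), 0) = Mul(Rational(-1, 9), 0) = 0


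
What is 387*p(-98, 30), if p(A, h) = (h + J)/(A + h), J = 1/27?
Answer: -34873/204 ≈ -170.95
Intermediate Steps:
J = 1/27 ≈ 0.037037
p(A, h) = (1/27 + h)/(A + h) (p(A, h) = (h + 1/27)/(A + h) = (1/27 + h)/(A + h))
387*p(-98, 30) = 387*((1/27 + 30)/(-98 + 30)) = 387*((811/27)/(-68)) = 387*(-1/68*811/27) = 387*(-811/1836) = -34873/204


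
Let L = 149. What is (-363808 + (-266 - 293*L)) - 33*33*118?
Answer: -536233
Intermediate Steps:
(-363808 + (-266 - 293*L)) - 33*33*118 = (-363808 + (-266 - 293*149)) - 33*33*118 = (-363808 + (-266 - 43657)) - 1089*118 = (-363808 - 43923) - 128502 = -407731 - 128502 = -536233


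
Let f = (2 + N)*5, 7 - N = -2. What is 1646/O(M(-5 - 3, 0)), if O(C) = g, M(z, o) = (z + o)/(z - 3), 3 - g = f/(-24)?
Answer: 39504/127 ≈ 311.06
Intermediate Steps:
N = 9 (N = 7 - 1*(-2) = 7 + 2 = 9)
f = 55 (f = (2 + 9)*5 = 11*5 = 55)
g = 127/24 (g = 3 - 55/(-24) = 3 - 55*(-1)/24 = 3 - 1*(-55/24) = 3 + 55/24 = 127/24 ≈ 5.2917)
M(z, o) = (o + z)/(-3 + z)
O(C) = 127/24
1646/O(M(-5 - 3, 0)) = 1646/(127/24) = 1646*(24/127) = 39504/127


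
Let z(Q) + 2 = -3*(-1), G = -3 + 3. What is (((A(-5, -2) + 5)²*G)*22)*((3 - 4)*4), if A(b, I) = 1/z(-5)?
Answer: 0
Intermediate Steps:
G = 0
z(Q) = 1 (z(Q) = -2 - 3*(-1) = -2 + 3 = 1)
A(b, I) = 1 (A(b, I) = 1/1 = 1)
(((A(-5, -2) + 5)²*G)*22)*((3 - 4)*4) = (((1 + 5)²*0)*22)*((3 - 4)*4) = ((6²*0)*22)*(-1*4) = ((36*0)*22)*(-4) = (0*22)*(-4) = 0*(-4) = 0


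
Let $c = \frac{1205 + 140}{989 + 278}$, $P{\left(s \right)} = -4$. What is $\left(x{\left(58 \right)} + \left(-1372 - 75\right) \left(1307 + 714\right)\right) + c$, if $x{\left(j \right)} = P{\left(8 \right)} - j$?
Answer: $- \frac{3705275538}{1267} \approx -2.9244 \cdot 10^{6}$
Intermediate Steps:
$c = \frac{1345}{1267} \approx 1.0616$
$x{\left(j \right)} = -4 - j$
$\left(x{\left(58 \right)} + \left(-1372 - 75\right) \left(1307 + 714\right)\right) + c = \left(\left(-4 - 58\right) + \left(-1372 - 75\right) \left(1307 + 714\right)\right) + \frac{1345}{1267} = \left(\left(-4 - 58\right) - 2924387\right) + \frac{1345}{1267} = \left(-62 - 2924387\right) + \frac{1345}{1267} = -2924449 + \frac{1345}{1267} = - \frac{3705275538}{1267}$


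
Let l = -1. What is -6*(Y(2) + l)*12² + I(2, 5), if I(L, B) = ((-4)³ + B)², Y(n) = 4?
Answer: 889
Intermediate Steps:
I(L, B) = (-64 + B)²
-6*(Y(2) + l)*12² + I(2, 5) = -6*(4 - 1)*12² + (-64 + 5)² = -6*3*144 + (-59)² = -18*144 + 3481 = -2592 + 3481 = 889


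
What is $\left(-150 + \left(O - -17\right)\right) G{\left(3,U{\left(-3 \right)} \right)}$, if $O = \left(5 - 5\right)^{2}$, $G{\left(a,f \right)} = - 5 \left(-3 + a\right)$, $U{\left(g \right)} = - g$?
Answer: $0$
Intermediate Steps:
$G{\left(a,f \right)} = 15 - 5 a$
$O = 0$ ($O = 0^{2} = 0$)
$\left(-150 + \left(O - -17\right)\right) G{\left(3,U{\left(-3 \right)} \right)} = \left(-150 + \left(0 - -17\right)\right) \left(15 - 15\right) = \left(-150 + \left(0 + 17\right)\right) \left(15 - 15\right) = \left(-150 + 17\right) 0 = \left(-133\right) 0 = 0$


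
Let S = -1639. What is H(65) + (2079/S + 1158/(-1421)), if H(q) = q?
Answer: 13321274/211729 ≈ 62.917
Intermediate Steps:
H(65) + (2079/S + 1158/(-1421)) = 65 + (2079/(-1639) + 1158/(-1421)) = 65 + (2079*(-1/1639) + 1158*(-1/1421)) = 65 + (-189/149 - 1158/1421) = 65 - 441111/211729 = 13321274/211729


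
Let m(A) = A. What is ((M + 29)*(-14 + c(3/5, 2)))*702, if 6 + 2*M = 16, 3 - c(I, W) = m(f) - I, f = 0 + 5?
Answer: -1837836/5 ≈ -3.6757e+5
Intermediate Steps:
f = 5
c(I, W) = -2 + I (c(I, W) = 3 - (5 - I) = 3 + (-5 + I) = -2 + I)
M = 5 (M = -3 + (½)*16 = -3 + 8 = 5)
((M + 29)*(-14 + c(3/5, 2)))*702 = ((5 + 29)*(-14 + (-2 + 3/5)))*702 = (34*(-14 + (-2 + 3*(⅕))))*702 = (34*(-14 + (-2 + ⅗)))*702 = (34*(-14 - 7/5))*702 = (34*(-77/5))*702 = -2618/5*702 = -1837836/5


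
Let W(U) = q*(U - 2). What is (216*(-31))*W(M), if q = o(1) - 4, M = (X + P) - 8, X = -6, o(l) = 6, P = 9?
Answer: 93744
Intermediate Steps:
M = -5 (M = (-6 + 9) - 8 = 3 - 8 = -5)
q = 2 (q = 6 - 4 = 2)
W(U) = -4 + 2*U (W(U) = 2*(U - 2) = 2*(-2 + U) = -4 + 2*U)
(216*(-31))*W(M) = (216*(-31))*(-4 + 2*(-5)) = -6696*(-4 - 10) = -6696*(-14) = 93744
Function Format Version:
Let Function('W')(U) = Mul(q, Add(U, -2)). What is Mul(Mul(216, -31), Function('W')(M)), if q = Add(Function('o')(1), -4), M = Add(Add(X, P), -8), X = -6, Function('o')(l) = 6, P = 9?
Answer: 93744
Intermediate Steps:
M = -5 (M = Add(Add(-6, 9), -8) = Add(3, -8) = -5)
q = 2 (q = Add(6, -4) = 2)
Function('W')(U) = Add(-4, Mul(2, U)) (Function('W')(U) = Mul(2, Add(U, -2)) = Mul(2, Add(-2, U)) = Add(-4, Mul(2, U)))
Mul(Mul(216, -31), Function('W')(M)) = Mul(Mul(216, -31), Add(-4, Mul(2, -5))) = Mul(-6696, Add(-4, -10)) = Mul(-6696, -14) = 93744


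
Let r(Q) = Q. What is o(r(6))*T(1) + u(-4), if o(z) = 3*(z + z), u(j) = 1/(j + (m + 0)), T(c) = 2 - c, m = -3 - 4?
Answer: 395/11 ≈ 35.909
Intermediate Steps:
m = -7
u(j) = 1/(-7 + j) (u(j) = 1/(j + (-7 + 0)) = 1/(j - 7) = 1/(-7 + j))
o(z) = 6*z (o(z) = 3*(2*z) = 6*z)
o(r(6))*T(1) + u(-4) = (6*6)*(2 - 1*1) + 1/(-7 - 4) = 36*(2 - 1) + 1/(-11) = 36*1 - 1/11 = 36 - 1/11 = 395/11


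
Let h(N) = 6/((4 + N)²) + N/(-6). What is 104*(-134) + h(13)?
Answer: -24168745/1734 ≈ -13938.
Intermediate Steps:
h(N) = 6/(4 + N)² - N/6 (h(N) = 6/(4 + N)² + N*(-⅙) = 6/(4 + N)² - N/6)
104*(-134) + h(13) = 104*(-134) + (6/(4 + 13)² - ⅙*13) = -13936 + (6/17² - 13/6) = -13936 + (6*(1/289) - 13/6) = -13936 + (6/289 - 13/6) = -13936 - 3721/1734 = -24168745/1734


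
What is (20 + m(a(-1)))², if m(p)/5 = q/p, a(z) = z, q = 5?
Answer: 25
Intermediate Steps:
m(p) = 25/p (m(p) = 5*(5/p) = 25/p)
(20 + m(a(-1)))² = (20 + 25/(-1))² = (20 + 25*(-1))² = (20 - 25)² = (-5)² = 25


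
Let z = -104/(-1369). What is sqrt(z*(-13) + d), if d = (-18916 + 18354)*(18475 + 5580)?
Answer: I*sqrt(18507389142)/37 ≈ 3676.8*I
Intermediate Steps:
z = 104/1369 (z = -104*(-1/1369) = 104/1369 ≈ 0.075968)
d = -13518910 (d = -562*24055 = -13518910)
sqrt(z*(-13) + d) = sqrt((104/1369)*(-13) - 13518910) = sqrt(-1352/1369 - 13518910) = sqrt(-18507389142/1369) = I*sqrt(18507389142)/37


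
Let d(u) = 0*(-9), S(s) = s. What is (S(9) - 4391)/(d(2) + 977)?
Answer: -4382/977 ≈ -4.4852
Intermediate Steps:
d(u) = 0
(S(9) - 4391)/(d(2) + 977) = (9 - 4391)/(0 + 977) = -4382/977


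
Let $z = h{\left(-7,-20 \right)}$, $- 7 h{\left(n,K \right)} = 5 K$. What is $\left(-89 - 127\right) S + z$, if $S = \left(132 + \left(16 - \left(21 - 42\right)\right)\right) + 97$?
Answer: $- \frac{402092}{7} \approx -57442.0$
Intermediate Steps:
$h{\left(n,K \right)} = - \frac{5 K}{7}$
$z = \frac{100}{7}$ ($z = \left(- \frac{5}{7}\right) \left(-20\right) = \frac{100}{7} \approx 14.286$)
$S = 266$ ($S = \left(132 + \left(16 - \left(21 - 42\right)\right)\right) + 97 = \left(132 + \left(16 - -21\right)\right) + 97 = \left(132 + \left(16 + 21\right)\right) + 97 = \left(132 + 37\right) + 97 = 169 + 97 = 266$)
$\left(-89 - 127\right) S + z = \left(-89 - 127\right) 266 + \frac{100}{7} = \left(-216\right) 266 + \frac{100}{7} = -57456 + \frac{100}{7} = - \frac{402092}{7}$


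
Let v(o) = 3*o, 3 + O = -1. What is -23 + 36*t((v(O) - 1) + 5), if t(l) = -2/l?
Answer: -14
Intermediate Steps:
O = -4 (O = -3 - 1 = -4)
-23 + 36*t((v(O) - 1) + 5) = -23 + 36*(-2/((3*(-4) - 1) + 5)) = -23 + 36*(-2/((-12 - 1) + 5)) = -23 + 36*(-2/(-13 + 5)) = -23 + 36*(-2/(-8)) = -23 + 36*(-2*(-1/8)) = -23 + 36*(1/4) = -23 + 9 = -14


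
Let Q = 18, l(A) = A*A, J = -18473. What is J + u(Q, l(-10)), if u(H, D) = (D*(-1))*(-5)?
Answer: -17973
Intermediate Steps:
l(A) = A²
u(H, D) = 5*D (u(H, D) = -D*(-5) = 5*D)
J + u(Q, l(-10)) = -18473 + 5*(-10)² = -18473 + 5*100 = -18473 + 500 = -17973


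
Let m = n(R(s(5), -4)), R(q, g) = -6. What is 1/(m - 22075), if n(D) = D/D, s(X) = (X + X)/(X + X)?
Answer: -1/22074 ≈ -4.5302e-5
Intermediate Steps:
s(X) = 1 (s(X) = (2*X)/((2*X)) = (2*X)*(1/(2*X)) = 1)
n(D) = 1
m = 1
1/(m - 22075) = 1/(1 - 22075) = 1/(-22074) = -1/22074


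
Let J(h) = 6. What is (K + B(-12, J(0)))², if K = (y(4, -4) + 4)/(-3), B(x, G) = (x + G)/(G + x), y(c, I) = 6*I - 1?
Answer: 64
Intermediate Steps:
y(c, I) = -1 + 6*I
B(x, G) = 1 (B(x, G) = (G + x)/(G + x) = 1)
K = 7 (K = ((-1 + 6*(-4)) + 4)/(-3) = ((-1 - 24) + 4)*(-⅓) = (-25 + 4)*(-⅓) = -21*(-⅓) = 7)
(K + B(-12, J(0)))² = (7 + 1)² = 8² = 64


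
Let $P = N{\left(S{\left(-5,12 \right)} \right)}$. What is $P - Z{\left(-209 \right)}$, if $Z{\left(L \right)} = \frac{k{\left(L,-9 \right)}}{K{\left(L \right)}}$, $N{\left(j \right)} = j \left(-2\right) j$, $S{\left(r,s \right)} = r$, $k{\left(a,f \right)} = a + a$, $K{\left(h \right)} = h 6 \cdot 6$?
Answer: $- \frac{901}{18} \approx -50.056$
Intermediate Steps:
$K{\left(h \right)} = 36 h$ ($K{\left(h \right)} = 6 h 6 = 36 h$)
$k{\left(a,f \right)} = 2 a$
$N{\left(j \right)} = - 2 j^{2}$ ($N{\left(j \right)} = - 2 j j = - 2 j^{2}$)
$P = -50$ ($P = - 2 \left(-5\right)^{2} = \left(-2\right) 25 = -50$)
$Z{\left(L \right)} = \frac{1}{18}$ ($Z{\left(L \right)} = \frac{2 L}{36 L} = 2 L \frac{1}{36 L} = \frac{1}{18}$)
$P - Z{\left(-209 \right)} = -50 - \frac{1}{18} = - \frac{901}{18}$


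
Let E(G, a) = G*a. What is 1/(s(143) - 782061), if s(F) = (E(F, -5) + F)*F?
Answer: -1/863857 ≈ -1.1576e-6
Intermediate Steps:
s(F) = -4*F² (s(F) = (F*(-5) + F)*F = (-5*F + F)*F = (-4*F)*F = -4*F²)
1/(s(143) - 782061) = 1/(-4*143² - 782061) = 1/(-4*20449 - 782061) = 1/(-81796 - 782061) = 1/(-863857) = -1/863857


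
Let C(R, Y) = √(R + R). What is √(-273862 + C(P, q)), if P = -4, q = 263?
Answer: √(-273862 + 2*I*√2) ≈ 0.003 + 523.32*I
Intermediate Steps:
C(R, Y) = √2*√R (C(R, Y) = √(2*R) = √2*√R)
√(-273862 + C(P, q)) = √(-273862 + √2*√(-4)) = √(-273862 + √2*(2*I)) = √(-273862 + 2*I*√2)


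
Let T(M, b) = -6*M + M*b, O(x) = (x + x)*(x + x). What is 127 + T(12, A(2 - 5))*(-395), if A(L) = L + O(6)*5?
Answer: -3370013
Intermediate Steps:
O(x) = 4*x² (O(x) = (2*x)*(2*x) = 4*x²)
A(L) = 720 + L (A(L) = L + (4*6²)*5 = L + (4*36)*5 = L + 144*5 = L + 720 = 720 + L)
127 + T(12, A(2 - 5))*(-395) = 127 + (12*(-6 + (720 + (2 - 5))))*(-395) = 127 + (12*(-6 + (720 - 3)))*(-395) = 127 + (12*(-6 + 717))*(-395) = 127 + (12*711)*(-395) = 127 + 8532*(-395) = 127 - 3370140 = -3370013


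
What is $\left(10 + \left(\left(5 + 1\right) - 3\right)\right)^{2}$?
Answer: $169$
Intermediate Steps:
$\left(10 + \left(\left(5 + 1\right) - 3\right)\right)^{2} = \left(10 + \left(6 - 3\right)\right)^{2} = \left(10 + 3\right)^{2} = 13^{2} = 169$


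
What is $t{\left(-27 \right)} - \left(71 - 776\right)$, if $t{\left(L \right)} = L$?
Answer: $678$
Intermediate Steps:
$t{\left(-27 \right)} - \left(71 - 776\right) = -27 - \left(71 - 776\right) = -27 - -705 = -27 + 705 = 678$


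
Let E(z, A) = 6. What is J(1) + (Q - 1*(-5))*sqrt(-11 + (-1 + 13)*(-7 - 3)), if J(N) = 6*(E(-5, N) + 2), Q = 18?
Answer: 48 + 23*I*sqrt(131) ≈ 48.0 + 263.25*I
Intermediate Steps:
J(N) = 48 (J(N) = 6*(6 + 2) = 6*8 = 48)
J(1) + (Q - 1*(-5))*sqrt(-11 + (-1 + 13)*(-7 - 3)) = 48 + (18 - 1*(-5))*sqrt(-11 + (-1 + 13)*(-7 - 3)) = 48 + (18 + 5)*sqrt(-11 + 12*(-10)) = 48 + 23*sqrt(-11 - 120) = 48 + 23*sqrt(-131) = 48 + 23*(I*sqrt(131)) = 48 + 23*I*sqrt(131)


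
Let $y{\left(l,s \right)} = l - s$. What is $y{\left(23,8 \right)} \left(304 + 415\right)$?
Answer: $10785$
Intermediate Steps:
$y{\left(23,8 \right)} \left(304 + 415\right) = \left(23 - 8\right) \left(304 + 415\right) = \left(23 - 8\right) 719 = 15 \cdot 719 = 10785$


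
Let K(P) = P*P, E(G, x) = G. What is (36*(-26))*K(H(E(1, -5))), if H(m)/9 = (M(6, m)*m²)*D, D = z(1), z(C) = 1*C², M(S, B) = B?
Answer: -75816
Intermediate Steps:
z(C) = C²
D = 1 (D = 1² = 1)
H(m) = 9*m³ (H(m) = 9*((m*m²)*1) = 9*(m³*1) = 9*m³)
K(P) = P²
(36*(-26))*K(H(E(1, -5))) = (36*(-26))*(9*1³)² = -936*(9*1)² = -936*9² = -936*81 = -75816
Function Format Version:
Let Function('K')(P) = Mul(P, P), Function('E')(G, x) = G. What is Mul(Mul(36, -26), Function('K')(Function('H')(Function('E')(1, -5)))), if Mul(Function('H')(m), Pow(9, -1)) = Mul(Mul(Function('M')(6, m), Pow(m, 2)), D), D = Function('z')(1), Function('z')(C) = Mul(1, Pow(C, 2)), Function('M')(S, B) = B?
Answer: -75816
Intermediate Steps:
Function('z')(C) = Pow(C, 2)
D = 1 (D = Pow(1, 2) = 1)
Function('H')(m) = Mul(9, Pow(m, 3)) (Function('H')(m) = Mul(9, Mul(Mul(m, Pow(m, 2)), 1)) = Mul(9, Mul(Pow(m, 3), 1)) = Mul(9, Pow(m, 3)))
Function('K')(P) = Pow(P, 2)
Mul(Mul(36, -26), Function('K')(Function('H')(Function('E')(1, -5)))) = Mul(Mul(36, -26), Pow(Mul(9, Pow(1, 3)), 2)) = Mul(-936, Pow(Mul(9, 1), 2)) = Mul(-936, Pow(9, 2)) = Mul(-936, 81) = -75816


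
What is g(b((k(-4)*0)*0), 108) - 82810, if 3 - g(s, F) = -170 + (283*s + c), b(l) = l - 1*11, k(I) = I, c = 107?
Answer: -79631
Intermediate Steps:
b(l) = -11 + l (b(l) = l - 11 = -11 + l)
g(s, F) = 66 - 283*s (g(s, F) = 3 - (-170 + (283*s + 107)) = 3 - (-170 + (107 + 283*s)) = 3 - (-63 + 283*s) = 3 + (63 - 283*s) = 66 - 283*s)
g(b((k(-4)*0)*0), 108) - 82810 = (66 - 283*(-11 - 4*0*0)) - 82810 = (66 - 283*(-11 + 0*0)) - 82810 = (66 - 283*(-11 + 0)) - 82810 = (66 - 283*(-11)) - 82810 = (66 + 3113) - 82810 = 3179 - 82810 = -79631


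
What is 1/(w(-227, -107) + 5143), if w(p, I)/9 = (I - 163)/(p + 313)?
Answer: 43/219934 ≈ 0.00019551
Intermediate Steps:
w(p, I) = 9*(-163 + I)/(313 + p) (w(p, I) = 9*((I - 163)/(p + 313)) = 9*((-163 + I)/(313 + p)) = 9*(-163 + I)/(313 + p))
1/(w(-227, -107) + 5143) = 1/(9*(-163 - 107)/(313 - 227) + 5143) = 1/(9*(-270)/86 + 5143) = 1/(9*(1/86)*(-270) + 5143) = 1/(-1215/43 + 5143) = 1/(219934/43) = 43/219934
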